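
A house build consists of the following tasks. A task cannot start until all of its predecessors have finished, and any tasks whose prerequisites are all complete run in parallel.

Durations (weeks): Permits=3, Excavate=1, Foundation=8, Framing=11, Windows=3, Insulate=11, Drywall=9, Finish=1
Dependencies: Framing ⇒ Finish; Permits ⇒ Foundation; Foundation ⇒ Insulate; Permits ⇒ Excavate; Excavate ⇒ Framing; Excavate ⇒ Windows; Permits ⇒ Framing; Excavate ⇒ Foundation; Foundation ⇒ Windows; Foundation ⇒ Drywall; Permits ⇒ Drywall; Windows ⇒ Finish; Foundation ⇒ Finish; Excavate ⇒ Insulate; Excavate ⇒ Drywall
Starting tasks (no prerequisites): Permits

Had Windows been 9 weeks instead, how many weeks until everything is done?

Actual critical path: Permits→Excavate→Foundation→Insulate = 3+1+8+11 = 23 ⇒ 23 weeks.
The longest path through Windows is only 16 weeks, so Windows has float 7.
The critical path is still Permits→Excavate→Foundation→Insulate; finish is now 23 weeks.

23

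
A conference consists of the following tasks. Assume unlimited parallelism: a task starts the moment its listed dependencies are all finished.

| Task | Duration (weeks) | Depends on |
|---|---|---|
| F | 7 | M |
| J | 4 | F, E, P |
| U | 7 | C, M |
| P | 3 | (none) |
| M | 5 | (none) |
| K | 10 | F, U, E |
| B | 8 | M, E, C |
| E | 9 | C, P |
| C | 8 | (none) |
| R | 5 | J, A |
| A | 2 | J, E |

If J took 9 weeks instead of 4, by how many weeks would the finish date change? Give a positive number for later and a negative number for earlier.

Baseline: C→E→J→A→R = 8+9+4+2+5 = 28 → 28 weeks.
J lies on that path, so at 9 weeks the path becomes 33 weeks.
The critical path is still C→E→J→A→R; finish is now 33 weeks.
Change in finish: 33 − 28 = +5 weeks.

5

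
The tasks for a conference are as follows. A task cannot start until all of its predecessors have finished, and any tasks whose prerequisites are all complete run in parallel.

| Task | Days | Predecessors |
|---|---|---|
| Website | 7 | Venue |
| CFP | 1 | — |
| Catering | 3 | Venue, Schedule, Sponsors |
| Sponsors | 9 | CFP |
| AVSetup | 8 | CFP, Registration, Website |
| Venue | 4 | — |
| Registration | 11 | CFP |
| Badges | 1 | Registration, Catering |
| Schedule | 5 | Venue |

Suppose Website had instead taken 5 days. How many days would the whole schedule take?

20

Baseline: CFP→Registration→AVSetup = 1+11+8 = 20 → 20 days.
The longest path through Website is only 19 days, so Website has float 1.
The critical path is still CFP→Registration→AVSetup; finish is now 20 days.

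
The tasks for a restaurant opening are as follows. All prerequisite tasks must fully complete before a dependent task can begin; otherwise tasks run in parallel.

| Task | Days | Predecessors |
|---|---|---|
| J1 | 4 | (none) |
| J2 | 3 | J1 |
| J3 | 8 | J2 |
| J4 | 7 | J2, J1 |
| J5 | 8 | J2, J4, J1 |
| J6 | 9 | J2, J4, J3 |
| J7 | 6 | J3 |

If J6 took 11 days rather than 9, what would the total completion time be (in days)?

The binding path is J1→J2→J3→J6 = 4+3+8+9 = 24; finish at 24 days.
Since J6 is critical, the +2 change carries straight to that chain (now 26 days).
That remains the longest chain; total 26 days.

26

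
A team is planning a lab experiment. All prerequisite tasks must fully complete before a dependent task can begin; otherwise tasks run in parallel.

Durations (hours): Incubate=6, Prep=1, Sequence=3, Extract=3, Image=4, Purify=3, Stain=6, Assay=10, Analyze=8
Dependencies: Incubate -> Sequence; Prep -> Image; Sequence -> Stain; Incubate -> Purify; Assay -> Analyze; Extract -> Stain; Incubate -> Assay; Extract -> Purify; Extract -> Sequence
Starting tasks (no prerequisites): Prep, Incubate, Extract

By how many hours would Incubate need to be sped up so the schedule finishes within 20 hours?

4

Current finish: 24 hours; target: 20.
Incubate is on every critical path, so each hour cut from Incubate cuts the finish by one (this holds down to a finish of 19).
Need 24 − 20 = 4 hours off Incubate → Incubate becomes 2 hours, finish becomes 20.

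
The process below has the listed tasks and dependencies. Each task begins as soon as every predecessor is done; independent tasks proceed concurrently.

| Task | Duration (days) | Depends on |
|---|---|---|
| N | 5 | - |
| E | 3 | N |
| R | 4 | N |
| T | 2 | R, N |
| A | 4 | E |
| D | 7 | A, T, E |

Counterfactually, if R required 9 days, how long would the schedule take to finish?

23

Critical path before the change: N→E→A→D = 5+3+4+7 = 19 giving 19 days.
R has 1 day of float (longest path through it is 18).
The binding chain switches to N→R→T→D = 5+9+2+7 = 23; finish 23 days.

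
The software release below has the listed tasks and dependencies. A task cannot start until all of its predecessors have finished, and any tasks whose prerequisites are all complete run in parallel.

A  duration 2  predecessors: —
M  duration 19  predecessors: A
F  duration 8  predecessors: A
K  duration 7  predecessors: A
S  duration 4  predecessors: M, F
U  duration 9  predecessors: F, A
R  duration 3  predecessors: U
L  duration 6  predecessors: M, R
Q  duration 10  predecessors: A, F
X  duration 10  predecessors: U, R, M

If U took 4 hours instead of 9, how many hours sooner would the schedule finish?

Critical path before the change: A→F→U→R→X = 2+8+9+3+10 = 32 giving 32 hours.
Since U is critical, the -5 change carries straight to that chain (now 27 hours).
New critical path: A→M→X = 2+19+10 = 31 ⇒ 31 hours.
Change in finish: 31 − 32 = -1 hours.

1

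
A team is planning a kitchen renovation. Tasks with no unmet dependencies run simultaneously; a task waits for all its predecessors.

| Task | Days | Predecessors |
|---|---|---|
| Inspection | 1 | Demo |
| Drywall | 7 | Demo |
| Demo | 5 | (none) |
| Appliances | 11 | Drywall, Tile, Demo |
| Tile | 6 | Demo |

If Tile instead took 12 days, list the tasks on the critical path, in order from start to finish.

As given, the longest chain is Demo→Drywall→Appliances = 5+7+11 = 23, so the finish is 23 days.
The longest path through Tile is only 22 days, so Tile has float 1.
Now Demo→Tile→Appliances = 5+12+11 = 28 is longest, so the finish becomes 28 days.

Demo, Tile, Appliances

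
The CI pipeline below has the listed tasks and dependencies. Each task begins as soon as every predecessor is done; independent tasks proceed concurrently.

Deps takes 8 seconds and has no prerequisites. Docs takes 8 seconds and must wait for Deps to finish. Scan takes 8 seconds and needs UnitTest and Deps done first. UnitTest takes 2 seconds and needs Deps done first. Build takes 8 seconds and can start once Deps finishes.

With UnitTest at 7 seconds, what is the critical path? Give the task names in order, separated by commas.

Deps, UnitTest, Scan

Actual critical path: Deps→UnitTest→Scan = 8+2+8 = 18 ⇒ 18 seconds.
UnitTest lies on that path, so at 7 seconds the path becomes 23 seconds.
No other chain overtakes it, so the finish is 23 seconds.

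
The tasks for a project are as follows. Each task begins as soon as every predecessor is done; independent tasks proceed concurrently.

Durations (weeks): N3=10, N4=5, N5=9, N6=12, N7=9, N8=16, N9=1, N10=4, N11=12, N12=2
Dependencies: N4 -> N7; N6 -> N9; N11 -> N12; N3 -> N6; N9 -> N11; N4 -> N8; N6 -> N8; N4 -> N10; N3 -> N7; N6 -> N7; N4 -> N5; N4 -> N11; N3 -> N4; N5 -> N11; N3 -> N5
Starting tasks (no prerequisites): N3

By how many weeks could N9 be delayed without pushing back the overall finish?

The longest chain is N3→N4→N5→N11→N12 = 10+5+9+12+2 = 38; overall finish 38 weeks.
The longest chain containing N9 totals 37 weeks.
Float = 38 − 37 = 1.

1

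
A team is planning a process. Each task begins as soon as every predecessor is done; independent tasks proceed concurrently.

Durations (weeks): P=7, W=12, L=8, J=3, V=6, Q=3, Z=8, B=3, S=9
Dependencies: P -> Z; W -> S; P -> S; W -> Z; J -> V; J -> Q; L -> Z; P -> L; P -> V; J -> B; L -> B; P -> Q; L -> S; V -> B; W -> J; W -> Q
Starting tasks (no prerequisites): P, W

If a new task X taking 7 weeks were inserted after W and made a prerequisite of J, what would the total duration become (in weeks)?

31

Originally the schedule takes 24 weeks.
With X inserted, J now waits for max(W, X).
New critical path: W→X→J→V→B = 12+7+3+6+3 = 31 ⇒ 31 weeks.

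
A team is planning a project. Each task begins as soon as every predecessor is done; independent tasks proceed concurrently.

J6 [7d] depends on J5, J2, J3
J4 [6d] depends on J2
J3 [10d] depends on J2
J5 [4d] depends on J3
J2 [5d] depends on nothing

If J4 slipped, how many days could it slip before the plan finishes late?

The longest chain is J2→J3→J5→J6 = 5+10+4+7 = 26; overall finish 26 days.
The longest chain containing J4 totals 11 days.
Slack of J4 = 20 − 5 = 15 days.

15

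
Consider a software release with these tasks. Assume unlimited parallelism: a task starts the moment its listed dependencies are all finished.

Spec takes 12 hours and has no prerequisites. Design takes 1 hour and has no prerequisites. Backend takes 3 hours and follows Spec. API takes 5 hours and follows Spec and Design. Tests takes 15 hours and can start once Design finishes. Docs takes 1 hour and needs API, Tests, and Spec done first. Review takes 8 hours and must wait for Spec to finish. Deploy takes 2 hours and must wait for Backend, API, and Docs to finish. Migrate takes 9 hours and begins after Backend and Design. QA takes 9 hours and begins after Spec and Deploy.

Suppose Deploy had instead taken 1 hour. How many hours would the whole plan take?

The binding path is Spec→API→Docs→Deploy→QA = 12+5+1+2+9 = 29; finish at 29 hours.
Since Deploy is critical, the -1 change carries straight to that chain (now 28 hours).
The critical path is still Spec→API→Docs→Deploy→QA; finish is now 28 hours.

28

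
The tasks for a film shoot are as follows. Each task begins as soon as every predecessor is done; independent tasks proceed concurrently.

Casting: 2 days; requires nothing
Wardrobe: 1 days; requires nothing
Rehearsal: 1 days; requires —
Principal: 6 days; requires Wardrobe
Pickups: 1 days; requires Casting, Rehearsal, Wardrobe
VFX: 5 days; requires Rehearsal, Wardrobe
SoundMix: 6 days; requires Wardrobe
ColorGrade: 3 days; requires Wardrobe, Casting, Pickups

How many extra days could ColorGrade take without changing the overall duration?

1

The longest chain is Wardrobe→Principal = 1+6 = 7; overall finish 7 days.
The longest chain containing ColorGrade totals 6 days.
So ColorGrade can slip 7 − 6 = 1 day.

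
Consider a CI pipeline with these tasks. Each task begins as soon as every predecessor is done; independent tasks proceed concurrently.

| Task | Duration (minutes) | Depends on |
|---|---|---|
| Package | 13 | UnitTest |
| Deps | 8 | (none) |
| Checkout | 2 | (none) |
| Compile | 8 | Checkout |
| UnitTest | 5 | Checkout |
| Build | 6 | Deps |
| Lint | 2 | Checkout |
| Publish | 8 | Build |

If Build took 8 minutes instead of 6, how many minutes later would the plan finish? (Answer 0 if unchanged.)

2

Critical path before the change: Deps→Build→Publish = 8+6+8 = 22 giving 22 minutes.
Build is on the critical path; changing it to 8 makes that path 24 minutes.
The critical path is still Deps→Build→Publish; finish is now 24 minutes.
Change in finish: 24 − 22 = +2 minutes.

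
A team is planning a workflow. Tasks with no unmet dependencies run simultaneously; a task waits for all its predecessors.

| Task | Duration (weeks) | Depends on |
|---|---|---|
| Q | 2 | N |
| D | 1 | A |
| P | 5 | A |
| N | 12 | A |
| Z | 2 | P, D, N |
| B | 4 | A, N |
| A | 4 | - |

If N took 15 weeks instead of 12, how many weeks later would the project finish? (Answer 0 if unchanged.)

3

As given, the longest chain is A→N→B = 4+12+4 = 20, so the finish is 20 weeks.
N is on the critical path; changing it to 15 makes that path 23 weeks.
The critical path is still A→N→B; finish is now 23 weeks.
Change in finish: 23 − 20 = +3 weeks.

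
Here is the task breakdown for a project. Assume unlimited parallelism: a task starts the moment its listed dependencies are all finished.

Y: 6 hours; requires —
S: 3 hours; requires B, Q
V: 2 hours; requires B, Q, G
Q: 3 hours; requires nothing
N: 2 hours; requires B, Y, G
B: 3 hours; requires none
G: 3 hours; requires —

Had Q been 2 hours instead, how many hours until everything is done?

The binding path is Y→N = 6+2 = 8; finish at 8 hours.
The longest path through Q is only 6 hours, so Q has float 2.
The critical path is still Y→N; finish is now 8 hours.

8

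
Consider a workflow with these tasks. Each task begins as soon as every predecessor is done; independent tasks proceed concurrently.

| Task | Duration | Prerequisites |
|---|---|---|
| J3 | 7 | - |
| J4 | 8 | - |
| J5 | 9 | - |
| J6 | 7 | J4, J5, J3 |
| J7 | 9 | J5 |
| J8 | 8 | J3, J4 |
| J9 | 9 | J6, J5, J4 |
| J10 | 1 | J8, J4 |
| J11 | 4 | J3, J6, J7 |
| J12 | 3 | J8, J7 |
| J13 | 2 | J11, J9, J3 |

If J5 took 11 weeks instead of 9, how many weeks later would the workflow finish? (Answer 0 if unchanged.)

Critical path before the change: J5→J6→J9→J13 = 9+7+9+2 = 27 giving 27 weeks.
Since J5 is critical, the +2 change carries straight to that chain (now 29 weeks).
The critical path is still J5→J6→J9→J13; finish is now 29 weeks.
Change in finish: 29 − 27 = +2 weeks.

2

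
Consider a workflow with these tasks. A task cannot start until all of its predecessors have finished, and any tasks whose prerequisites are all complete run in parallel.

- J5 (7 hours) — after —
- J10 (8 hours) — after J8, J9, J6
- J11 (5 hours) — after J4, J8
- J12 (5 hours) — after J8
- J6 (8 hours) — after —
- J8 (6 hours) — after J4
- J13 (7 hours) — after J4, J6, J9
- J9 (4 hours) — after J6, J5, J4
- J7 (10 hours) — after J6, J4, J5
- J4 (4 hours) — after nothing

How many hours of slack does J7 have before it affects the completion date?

2

The longest chain is J6→J9→J10 = 8+4+8 = 20; overall finish 20 hours.
Longest path through J7: 18 hours (earliest finish 18, latest finish 20).
So J7 can slip 20 − 18 = 2 hours.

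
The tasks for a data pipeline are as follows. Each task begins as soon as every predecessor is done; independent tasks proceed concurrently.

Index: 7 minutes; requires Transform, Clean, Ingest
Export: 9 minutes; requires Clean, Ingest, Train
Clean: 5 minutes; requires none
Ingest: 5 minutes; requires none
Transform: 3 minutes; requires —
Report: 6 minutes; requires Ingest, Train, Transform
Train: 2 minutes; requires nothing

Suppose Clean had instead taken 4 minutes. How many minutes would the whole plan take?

14

Actual critical path: Clean→Export = 5+9 = 14 ⇒ 14 minutes.
Since Clean is critical, the -1 change carries straight to that chain (now 13 minutes).
The binding chain switches to Ingest→Export = 5+9 = 14; finish 14 minutes.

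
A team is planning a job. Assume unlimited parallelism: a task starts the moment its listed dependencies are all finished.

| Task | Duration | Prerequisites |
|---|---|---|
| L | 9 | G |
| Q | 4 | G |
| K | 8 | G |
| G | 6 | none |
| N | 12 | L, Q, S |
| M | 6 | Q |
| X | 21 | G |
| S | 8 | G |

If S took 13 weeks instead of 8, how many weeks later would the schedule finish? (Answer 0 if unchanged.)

The binding path is G→X = 6+21 = 27; finish at 27 weeks.
The longest path through S is only 26 weeks, so S has float 1.
Now G→S→N = 6+13+12 = 31 is longest, so the finish becomes 31 weeks.
Change in finish: 31 − 27 = +4 weeks.

4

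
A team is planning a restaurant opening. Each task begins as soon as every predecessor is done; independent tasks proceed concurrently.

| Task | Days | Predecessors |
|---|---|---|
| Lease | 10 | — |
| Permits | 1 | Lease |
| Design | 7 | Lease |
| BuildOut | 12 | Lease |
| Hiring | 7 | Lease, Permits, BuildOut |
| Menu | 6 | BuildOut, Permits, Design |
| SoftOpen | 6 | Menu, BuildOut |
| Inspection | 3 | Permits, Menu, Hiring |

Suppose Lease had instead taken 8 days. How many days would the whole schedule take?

As given, the longest chain is Lease→BuildOut→Menu→SoftOpen = 10+12+6+6 = 34, so the finish is 34 days.
Lease lies on that path, so at 8 days the path becomes 32 days.
No other chain overtakes it, so the finish is 32 days.

32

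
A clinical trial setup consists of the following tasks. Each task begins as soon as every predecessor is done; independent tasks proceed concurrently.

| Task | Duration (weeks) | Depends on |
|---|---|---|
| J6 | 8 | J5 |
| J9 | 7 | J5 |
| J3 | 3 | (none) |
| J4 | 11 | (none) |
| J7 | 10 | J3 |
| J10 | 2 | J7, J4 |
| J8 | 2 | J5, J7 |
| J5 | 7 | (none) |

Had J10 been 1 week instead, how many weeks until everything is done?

15

Actual critical path: J3→J7→J10 = 3+10+2 = 15 ⇒ 15 weeks.
Since J10 is critical, the -1 change carries straight to that chain (now 14 weeks).
Now J3→J7→J8 = 3+10+2 = 15 is longest, so the finish becomes 15 weeks.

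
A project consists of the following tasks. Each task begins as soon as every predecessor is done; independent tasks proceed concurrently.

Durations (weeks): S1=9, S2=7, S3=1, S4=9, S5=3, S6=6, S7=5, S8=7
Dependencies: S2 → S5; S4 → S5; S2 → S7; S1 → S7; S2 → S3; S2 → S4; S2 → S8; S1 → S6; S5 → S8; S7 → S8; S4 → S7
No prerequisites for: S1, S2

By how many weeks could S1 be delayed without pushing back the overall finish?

7

S2→S4→S7→S8 = 7+9+5+7 = 28 sets the makespan at 28 weeks.
The longest chain containing S1 totals 21 weeks.
Float = 28 − 21 = 7.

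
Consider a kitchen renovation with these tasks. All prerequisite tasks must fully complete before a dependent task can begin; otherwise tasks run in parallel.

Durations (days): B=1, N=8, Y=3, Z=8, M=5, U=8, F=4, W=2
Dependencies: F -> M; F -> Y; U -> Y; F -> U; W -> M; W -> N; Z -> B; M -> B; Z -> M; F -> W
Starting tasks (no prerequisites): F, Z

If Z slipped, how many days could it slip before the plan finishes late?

1

F→U→Y = 4+8+3 = 15 sets the makespan at 15 days.
Z finishes as early as 8 and must finish by 9.
So Z can slip 9 − 8 = 1 day.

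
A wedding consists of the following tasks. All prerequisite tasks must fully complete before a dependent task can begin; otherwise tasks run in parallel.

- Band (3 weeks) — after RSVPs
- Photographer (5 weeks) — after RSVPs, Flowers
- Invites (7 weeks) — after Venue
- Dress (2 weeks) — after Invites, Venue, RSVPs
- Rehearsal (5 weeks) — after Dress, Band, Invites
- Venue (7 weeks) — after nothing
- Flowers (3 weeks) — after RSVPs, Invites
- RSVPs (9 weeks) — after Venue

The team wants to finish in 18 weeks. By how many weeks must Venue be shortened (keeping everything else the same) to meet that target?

Current finish: 24 weeks; target: 18.
Venue is on every critical path, so each week cut from Venue cuts the finish by one (this holds down to a finish of 18).
Need 24 − 18 = 6 weeks off Venue → Venue becomes 1 week, finish becomes 18.

6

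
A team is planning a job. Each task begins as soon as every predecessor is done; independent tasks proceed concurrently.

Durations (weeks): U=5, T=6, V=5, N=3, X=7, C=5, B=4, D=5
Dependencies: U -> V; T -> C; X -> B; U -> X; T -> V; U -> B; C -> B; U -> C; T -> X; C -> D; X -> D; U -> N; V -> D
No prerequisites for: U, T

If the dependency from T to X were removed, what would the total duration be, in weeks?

17

Before: longest chain T→X→D = 6+7+5 = 18, finish 18.
Without T→X, X's earliest start moves from 6 to 5.
After: U→X→D = 5+7+5 = 17 → 17 weeks.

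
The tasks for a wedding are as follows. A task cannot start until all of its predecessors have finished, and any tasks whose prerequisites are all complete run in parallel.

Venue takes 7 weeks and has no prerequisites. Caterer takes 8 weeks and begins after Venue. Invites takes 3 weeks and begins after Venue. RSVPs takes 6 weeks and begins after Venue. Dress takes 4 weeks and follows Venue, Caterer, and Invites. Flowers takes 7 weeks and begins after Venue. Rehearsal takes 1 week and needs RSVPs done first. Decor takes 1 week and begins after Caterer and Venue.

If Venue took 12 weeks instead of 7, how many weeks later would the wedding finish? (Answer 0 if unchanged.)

5

As given, the longest chain is Venue→Caterer→Dress = 7+8+4 = 19, so the finish is 19 weeks.
Venue is on the critical path; changing it to 12 makes that path 24 weeks.
No other chain overtakes it, so the finish is 24 weeks.
Change in finish: 24 − 19 = +5 weeks.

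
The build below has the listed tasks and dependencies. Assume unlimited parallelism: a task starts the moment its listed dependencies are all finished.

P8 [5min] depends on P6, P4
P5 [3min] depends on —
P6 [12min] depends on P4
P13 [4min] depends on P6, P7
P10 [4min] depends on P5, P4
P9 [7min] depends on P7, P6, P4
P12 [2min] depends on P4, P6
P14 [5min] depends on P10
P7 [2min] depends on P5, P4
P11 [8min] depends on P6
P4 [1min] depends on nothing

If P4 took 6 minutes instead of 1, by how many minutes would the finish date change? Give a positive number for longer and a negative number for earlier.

5

Critical path before the change: P4→P6→P11 = 1+12+8 = 21 giving 21 minutes.
P4 lies on that path, so at 6 minutes the path becomes 26 minutes.
No other chain overtakes it, so the finish is 26 minutes.
Change in finish: 26 − 21 = +5 minutes.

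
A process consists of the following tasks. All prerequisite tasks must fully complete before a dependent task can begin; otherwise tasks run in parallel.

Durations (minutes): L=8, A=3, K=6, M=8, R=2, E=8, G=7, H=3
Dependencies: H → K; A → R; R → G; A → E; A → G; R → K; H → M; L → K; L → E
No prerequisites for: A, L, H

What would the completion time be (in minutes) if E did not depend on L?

Before: longest chain L→E = 8+8 = 16, finish 16.
Without L→E, E's earliest start moves from 8 to 3.
New critical path: L→K = 8+6 = 14 ⇒ 14 minutes.

14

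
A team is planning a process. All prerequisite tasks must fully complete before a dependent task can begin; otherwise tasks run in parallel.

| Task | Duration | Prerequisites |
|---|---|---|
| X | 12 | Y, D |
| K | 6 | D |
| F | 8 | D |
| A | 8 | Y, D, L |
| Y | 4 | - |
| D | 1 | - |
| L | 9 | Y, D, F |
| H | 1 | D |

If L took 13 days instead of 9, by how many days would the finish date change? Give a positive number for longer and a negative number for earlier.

Critical path before the change: D→F→L→A = 1+8+9+8 = 26 giving 26 days.
L lies on that path, so at 13 days the path becomes 30 days.
The critical path is still D→F→L→A; finish is now 30 days.
Change in finish: 30 − 26 = +4 days.

4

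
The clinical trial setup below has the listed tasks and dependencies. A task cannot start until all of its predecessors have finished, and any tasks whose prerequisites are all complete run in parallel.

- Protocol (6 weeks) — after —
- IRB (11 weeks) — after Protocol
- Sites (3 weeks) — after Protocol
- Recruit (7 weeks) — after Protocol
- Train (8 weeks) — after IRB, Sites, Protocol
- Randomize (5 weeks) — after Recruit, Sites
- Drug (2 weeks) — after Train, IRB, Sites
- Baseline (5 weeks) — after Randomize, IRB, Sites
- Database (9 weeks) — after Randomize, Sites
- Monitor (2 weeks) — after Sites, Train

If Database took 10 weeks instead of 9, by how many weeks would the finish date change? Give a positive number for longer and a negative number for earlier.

1

Actual critical path: Protocol→Recruit→Randomize→Database = 6+7+5+9 = 27 ⇒ 27 weeks.
Since Database is critical, the +1 change carries straight to that chain (now 28 weeks).
The critical path is still Protocol→Recruit→Randomize→Database; finish is now 28 weeks.
Change in finish: 28 − 27 = +1 weeks.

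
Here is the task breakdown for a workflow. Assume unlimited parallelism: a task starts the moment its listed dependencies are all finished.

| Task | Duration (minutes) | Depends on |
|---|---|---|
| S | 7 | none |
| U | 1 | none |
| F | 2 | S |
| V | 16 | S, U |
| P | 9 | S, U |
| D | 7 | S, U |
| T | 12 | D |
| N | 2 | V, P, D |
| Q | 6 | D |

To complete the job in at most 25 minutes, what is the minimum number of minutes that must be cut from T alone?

1

Current finish: 26 minutes; target: 25.
T is on every critical path, so each minute cut from T cuts the finish by one (this holds down to a finish of 25).
Need 26 − 25 = 1 minute off T → T becomes 11 minutes, finish becomes 25.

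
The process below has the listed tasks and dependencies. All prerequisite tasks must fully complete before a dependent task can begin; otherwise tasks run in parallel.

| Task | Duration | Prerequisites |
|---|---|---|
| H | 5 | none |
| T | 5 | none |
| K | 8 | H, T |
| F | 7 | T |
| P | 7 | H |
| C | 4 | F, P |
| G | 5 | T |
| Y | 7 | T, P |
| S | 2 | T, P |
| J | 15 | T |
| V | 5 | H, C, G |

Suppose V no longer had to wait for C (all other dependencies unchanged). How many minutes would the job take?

Before: longest chain H→P→C→V = 5+7+4+5 = 21, finish 21.
Without C→V, V's earliest start moves from 16 to 10.
The longest chain is now T→J = 5+15 = 20, so the job takes 20 minutes.

20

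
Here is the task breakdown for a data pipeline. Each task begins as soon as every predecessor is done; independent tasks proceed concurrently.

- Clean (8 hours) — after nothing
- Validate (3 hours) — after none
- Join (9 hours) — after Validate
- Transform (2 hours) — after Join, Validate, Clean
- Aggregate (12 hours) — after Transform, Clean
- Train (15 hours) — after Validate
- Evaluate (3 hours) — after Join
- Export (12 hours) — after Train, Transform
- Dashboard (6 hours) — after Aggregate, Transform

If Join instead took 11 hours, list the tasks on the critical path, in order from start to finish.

Actual critical path: Validate→Join→Transform→Aggregate→Dashboard = 3+9+2+12+6 = 32 ⇒ 32 hours.
Join lies on that path, so at 11 hours the path becomes 34 hours.
The critical path is still Validate→Join→Transform→Aggregate→Dashboard; finish is now 34 hours.

Validate, Join, Transform, Aggregate, Dashboard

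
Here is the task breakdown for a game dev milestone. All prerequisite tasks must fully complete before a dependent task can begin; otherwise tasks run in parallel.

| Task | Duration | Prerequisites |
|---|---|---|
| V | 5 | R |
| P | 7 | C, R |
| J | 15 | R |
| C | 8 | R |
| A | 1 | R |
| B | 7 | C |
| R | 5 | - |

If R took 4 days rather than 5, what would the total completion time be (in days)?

19

As given, the longest chain is R→J = 5+15 = 20, so the finish is 20 days.
R lies on that path, so at 4 days the path becomes 19 days.
No other chain overtakes it, so the finish is 19 days.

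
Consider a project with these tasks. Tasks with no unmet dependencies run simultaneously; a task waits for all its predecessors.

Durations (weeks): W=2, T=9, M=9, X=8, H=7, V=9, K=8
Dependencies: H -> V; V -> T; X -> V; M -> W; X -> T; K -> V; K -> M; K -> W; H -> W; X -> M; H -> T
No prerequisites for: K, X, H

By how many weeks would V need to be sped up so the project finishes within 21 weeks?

5

Current finish: 26 weeks; target: 21.
V is on every critical path, so each week cut from V cuts the finish by one (this holds down to a finish of 19).
Need 26 − 21 = 5 weeks off V → V becomes 4 weeks, finish becomes 21.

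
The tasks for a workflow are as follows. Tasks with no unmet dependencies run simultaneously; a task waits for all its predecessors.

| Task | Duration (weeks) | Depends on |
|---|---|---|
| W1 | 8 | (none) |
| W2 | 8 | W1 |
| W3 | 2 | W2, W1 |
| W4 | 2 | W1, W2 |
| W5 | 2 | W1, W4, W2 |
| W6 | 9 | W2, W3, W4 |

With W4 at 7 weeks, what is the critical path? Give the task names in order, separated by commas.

As given, the longest chain is W1→W2→W4→W6 = 8+8+2+9 = 27, so the finish is 27 weeks.
Since W4 is critical, the +5 change carries straight to that chain (now 32 weeks).
The critical path is still W1→W2→W4→W6; finish is now 32 weeks.

W1, W2, W4, W6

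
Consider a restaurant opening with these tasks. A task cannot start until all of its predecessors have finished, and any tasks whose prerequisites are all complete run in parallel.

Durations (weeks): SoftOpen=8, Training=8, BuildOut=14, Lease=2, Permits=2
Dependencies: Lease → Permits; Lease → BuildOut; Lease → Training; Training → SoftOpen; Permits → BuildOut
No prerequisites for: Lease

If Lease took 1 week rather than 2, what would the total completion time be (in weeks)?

17

Actual critical path: Lease→Permits→BuildOut = 2+2+14 = 18 ⇒ 18 weeks.
Since Lease is critical, the -1 change carries straight to that chain (now 17 weeks).
The critical path is still Lease→Permits→BuildOut; finish is now 17 weeks.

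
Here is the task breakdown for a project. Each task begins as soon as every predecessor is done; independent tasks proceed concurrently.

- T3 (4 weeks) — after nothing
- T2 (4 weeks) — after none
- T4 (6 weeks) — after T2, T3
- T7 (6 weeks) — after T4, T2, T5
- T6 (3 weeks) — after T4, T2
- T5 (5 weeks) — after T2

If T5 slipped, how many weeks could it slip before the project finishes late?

T2→T4→T7 = 4+6+6 = 16 sets the makespan at 16 weeks.
The longest chain containing T5 totals 15 weeks.
Slack of T5 = 5 − 4 = 1 week.

1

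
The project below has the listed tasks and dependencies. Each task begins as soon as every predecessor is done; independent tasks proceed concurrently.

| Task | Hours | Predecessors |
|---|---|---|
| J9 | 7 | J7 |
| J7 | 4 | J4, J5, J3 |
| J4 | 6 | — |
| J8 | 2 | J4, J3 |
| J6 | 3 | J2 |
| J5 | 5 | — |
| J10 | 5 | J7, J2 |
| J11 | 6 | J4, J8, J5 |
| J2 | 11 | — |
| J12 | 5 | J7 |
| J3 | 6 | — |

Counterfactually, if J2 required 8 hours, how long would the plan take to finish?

17

As given, the longest chain is J3→J7→J9 = 6+4+7 = 17, so the finish is 17 hours.
J2 has 1 hour of float (longest path through it is 16).
No other chain overtakes it, so the finish is 17 hours.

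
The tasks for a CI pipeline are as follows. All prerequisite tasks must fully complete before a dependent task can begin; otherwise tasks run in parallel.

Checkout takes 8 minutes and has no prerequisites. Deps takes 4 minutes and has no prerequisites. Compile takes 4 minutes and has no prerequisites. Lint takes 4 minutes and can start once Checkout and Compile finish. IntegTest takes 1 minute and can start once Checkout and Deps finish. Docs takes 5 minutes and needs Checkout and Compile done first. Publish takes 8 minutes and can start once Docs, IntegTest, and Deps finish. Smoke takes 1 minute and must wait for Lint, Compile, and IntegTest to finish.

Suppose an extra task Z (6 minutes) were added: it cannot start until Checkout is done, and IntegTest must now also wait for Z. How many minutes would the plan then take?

23

Originally the plan takes 21 minutes.
With Z inserted, IntegTest now waits for max(Checkout, Deps, Z).
New critical path: Checkout→Z→IntegTest→Publish = 8+6+1+8 = 23 ⇒ 23 minutes.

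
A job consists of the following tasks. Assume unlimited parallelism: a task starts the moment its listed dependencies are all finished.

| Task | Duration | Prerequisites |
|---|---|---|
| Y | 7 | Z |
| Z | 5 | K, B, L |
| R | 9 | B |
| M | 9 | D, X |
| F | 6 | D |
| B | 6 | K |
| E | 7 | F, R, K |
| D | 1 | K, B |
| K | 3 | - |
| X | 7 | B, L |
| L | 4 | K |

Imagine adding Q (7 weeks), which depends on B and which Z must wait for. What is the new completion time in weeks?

28

Originally the schedule takes 25 weeks.
With Q inserted, Z now waits for max(K, B, L, Q).
New critical path: K→B→Q→Z→Y = 3+6+7+5+7 = 28 ⇒ 28 weeks.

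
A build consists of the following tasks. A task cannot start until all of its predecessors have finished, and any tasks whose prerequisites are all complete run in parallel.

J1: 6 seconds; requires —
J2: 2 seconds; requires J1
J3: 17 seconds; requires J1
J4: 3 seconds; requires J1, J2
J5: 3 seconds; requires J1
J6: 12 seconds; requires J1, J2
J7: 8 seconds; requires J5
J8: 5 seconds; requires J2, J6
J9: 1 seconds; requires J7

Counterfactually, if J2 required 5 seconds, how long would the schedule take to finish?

28

Critical path before the change: J1→J2→J6→J8 = 6+2+12+5 = 25 giving 25 seconds.
Since J2 is critical, the +3 change carries straight to that chain (now 28 seconds).
No other chain overtakes it, so the finish is 28 seconds.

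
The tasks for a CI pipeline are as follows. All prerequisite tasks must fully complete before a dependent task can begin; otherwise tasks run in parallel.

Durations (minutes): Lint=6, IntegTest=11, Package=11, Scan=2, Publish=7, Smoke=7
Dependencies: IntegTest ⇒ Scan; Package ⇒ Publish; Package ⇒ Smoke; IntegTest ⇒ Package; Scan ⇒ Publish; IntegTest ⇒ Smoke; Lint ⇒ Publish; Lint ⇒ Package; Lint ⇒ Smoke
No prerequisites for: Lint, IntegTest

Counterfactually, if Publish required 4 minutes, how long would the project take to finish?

29

Actual critical path: IntegTest→Package→Publish = 11+11+7 = 29 ⇒ 29 minutes.
Publish is on the critical path; changing it to 4 makes that path 26 minutes.
The binding chain switches to IntegTest→Package→Smoke = 11+11+7 = 29; finish 29 minutes.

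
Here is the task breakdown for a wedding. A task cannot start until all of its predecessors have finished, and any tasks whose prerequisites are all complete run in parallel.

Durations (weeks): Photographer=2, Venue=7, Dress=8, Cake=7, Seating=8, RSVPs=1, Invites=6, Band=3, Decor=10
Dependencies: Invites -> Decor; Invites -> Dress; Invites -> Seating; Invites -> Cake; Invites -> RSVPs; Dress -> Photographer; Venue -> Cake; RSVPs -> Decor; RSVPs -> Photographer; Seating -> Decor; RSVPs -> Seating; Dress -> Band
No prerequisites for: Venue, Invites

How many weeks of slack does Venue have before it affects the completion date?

11

The longest chain is Invites→RSVPs→Seating→Decor = 6+1+8+10 = 25; overall finish 25 weeks.
The longest chain containing Venue totals 14 weeks.
Slack of Venue = 11 − 0 = 11 weeks.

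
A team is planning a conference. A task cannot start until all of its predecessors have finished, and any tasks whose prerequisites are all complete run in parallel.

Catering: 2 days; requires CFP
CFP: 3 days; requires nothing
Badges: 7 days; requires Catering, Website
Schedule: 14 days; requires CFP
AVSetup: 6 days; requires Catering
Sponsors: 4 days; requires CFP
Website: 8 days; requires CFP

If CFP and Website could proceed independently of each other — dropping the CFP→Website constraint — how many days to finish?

17

Original critical path: CFP→Website→Badges = 3+8+7 = 18 ⇒ 18 days.
Without CFP→Website, Website's earliest start moves from 3 to 0.
New critical path: CFP→Schedule = 3+14 = 17 ⇒ 17 days.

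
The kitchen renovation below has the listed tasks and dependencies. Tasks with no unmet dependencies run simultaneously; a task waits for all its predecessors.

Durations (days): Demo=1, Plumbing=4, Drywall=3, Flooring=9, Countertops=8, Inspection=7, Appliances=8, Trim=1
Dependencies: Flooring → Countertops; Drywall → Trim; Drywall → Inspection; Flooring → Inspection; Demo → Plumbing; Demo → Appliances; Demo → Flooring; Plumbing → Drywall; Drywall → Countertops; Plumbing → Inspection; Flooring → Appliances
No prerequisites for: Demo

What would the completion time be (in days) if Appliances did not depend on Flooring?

Original critical path: Demo→Flooring→Countertops = 1+9+8 = 18 ⇒ 18 days.
Without Flooring→Appliances, Appliances's earliest start moves from 10 to 1.
After: Demo→Flooring→Countertops = 1+9+8 = 18 → 18 days.

18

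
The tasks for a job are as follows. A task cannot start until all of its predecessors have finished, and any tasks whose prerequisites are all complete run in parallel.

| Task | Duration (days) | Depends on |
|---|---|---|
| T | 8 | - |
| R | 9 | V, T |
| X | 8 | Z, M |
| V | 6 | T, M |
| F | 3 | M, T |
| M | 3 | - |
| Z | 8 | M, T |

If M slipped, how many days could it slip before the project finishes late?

5

The longest chain is T→Z→X = 8+8+8 = 24; overall finish 24 days.
The longest chain containing M totals 19 days.
Float = 24 − 19 = 5.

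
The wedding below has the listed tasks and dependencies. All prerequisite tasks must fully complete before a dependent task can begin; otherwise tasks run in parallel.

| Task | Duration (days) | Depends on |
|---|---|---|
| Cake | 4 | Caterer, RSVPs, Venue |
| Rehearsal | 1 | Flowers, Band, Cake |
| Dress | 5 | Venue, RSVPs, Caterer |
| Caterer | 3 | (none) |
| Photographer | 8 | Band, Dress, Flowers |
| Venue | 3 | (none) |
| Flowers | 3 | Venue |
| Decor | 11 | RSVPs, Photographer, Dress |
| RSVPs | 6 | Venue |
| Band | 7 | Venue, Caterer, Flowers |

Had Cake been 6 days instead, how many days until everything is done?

Baseline: Venue→RSVPs→Dress→Photographer→Decor = 3+6+5+8+11 = 33 → 33 days.
The longest path through Cake is only 14 days, so Cake has float 19.
The critical path is still Venue→RSVPs→Dress→Photographer→Decor; finish is now 33 days.

33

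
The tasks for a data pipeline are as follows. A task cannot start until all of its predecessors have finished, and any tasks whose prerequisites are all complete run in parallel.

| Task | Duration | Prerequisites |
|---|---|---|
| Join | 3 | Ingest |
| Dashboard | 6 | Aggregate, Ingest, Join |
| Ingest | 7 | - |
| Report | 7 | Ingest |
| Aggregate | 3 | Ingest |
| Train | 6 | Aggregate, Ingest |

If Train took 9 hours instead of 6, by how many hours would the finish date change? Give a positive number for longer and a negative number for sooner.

3

Actual critical path: Ingest→Aggregate→Train = 7+3+6 = 16 ⇒ 16 hours.
Train lies on that path, so at 9 hours the path becomes 19 hours.
That remains the longest chain; total 19 hours.
Change in finish: 19 − 16 = +3 hours.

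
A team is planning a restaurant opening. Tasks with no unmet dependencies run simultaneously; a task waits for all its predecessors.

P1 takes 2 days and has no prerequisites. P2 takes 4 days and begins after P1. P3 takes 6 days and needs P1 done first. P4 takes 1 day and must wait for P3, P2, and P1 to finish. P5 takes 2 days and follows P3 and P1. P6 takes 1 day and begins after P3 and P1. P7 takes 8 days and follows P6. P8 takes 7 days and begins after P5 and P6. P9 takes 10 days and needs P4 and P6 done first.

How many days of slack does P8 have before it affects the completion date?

2

P1→P3→P4→P9 = 2+6+1+10 = 19 sets the makespan at 19 days.
P8 finishes as early as 17 and must finish by 19.
So P8 can slip 19 − 17 = 2 days.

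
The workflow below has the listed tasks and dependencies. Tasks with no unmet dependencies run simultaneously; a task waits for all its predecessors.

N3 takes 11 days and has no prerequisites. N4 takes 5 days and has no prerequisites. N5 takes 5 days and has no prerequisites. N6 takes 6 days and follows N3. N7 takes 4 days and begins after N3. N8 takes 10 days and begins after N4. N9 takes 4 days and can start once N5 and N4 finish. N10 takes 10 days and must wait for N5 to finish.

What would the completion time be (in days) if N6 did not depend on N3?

15

With the dependency in place, N3→N6 = 11+6 = 17 sets the finish at 17 days.
Without N3→N6, N6's earliest start moves from 11 to 0.
New critical path: N3→N7 = 11+4 = 15 ⇒ 15 days.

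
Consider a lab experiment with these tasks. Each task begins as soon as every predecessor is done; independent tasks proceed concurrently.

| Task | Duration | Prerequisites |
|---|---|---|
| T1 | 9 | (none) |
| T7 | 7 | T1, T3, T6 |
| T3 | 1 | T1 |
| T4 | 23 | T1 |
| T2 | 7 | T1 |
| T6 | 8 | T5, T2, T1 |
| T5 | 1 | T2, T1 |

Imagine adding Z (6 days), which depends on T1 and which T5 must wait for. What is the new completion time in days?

32

Originally the project takes 32 days.
With Z inserted, T5 now waits for max(T2, T1, Z).
New critical path: T1→T2→T5→T6→T7 = 9+7+1+8+7 = 32 ⇒ 32 days.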